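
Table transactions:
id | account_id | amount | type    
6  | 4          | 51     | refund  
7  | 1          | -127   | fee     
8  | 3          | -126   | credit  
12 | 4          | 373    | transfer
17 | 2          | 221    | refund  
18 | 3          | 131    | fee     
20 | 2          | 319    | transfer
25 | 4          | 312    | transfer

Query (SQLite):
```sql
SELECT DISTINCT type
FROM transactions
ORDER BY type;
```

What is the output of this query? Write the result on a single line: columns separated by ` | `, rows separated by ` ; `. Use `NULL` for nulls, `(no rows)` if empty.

credit ; fee ; refund ; transfer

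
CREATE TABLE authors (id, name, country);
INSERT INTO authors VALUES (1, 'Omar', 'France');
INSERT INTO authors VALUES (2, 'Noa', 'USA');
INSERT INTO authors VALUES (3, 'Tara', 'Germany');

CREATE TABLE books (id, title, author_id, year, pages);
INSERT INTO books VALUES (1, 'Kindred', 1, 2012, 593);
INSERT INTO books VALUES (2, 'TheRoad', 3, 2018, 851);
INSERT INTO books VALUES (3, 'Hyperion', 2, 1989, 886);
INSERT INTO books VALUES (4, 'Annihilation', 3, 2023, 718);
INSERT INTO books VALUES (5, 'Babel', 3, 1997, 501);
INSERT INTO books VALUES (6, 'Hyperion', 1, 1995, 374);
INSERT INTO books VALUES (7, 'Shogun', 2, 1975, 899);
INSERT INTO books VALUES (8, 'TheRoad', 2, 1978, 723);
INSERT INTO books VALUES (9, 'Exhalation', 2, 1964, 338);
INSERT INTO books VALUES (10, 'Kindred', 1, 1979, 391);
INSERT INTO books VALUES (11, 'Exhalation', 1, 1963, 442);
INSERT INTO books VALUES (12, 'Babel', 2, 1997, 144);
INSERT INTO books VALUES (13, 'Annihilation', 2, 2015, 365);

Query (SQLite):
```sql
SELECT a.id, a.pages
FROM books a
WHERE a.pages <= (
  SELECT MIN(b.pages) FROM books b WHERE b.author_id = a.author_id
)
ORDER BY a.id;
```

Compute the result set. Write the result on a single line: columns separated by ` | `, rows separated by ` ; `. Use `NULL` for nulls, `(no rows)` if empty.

5 | 501 ; 6 | 374 ; 12 | 144

For each books row a, compute MIN(pages) over rows sharing a.author_id.
Keep row a if a.pages <= that per-group MIN.
  author_id=1: MIN(pages) = 374
  author_id=2: MIN(pages) = 144
  author_id=3: MIN(pages) = 501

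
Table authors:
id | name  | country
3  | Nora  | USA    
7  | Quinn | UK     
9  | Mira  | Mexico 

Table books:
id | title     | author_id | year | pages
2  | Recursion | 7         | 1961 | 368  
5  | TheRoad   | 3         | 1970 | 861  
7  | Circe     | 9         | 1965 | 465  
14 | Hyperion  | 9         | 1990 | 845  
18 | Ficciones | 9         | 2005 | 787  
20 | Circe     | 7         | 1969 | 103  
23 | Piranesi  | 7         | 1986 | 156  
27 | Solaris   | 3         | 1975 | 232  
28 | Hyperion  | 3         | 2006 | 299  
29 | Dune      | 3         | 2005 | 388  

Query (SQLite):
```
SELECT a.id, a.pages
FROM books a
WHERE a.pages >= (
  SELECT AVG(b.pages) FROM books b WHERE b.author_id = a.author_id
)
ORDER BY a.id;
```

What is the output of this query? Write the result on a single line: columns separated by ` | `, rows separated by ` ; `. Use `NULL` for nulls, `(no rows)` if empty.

2 | 368 ; 5 | 861 ; 14 | 845 ; 18 | 787

For each books row a, compute AVG(pages) over rows sharing a.author_id.
Keep row a if a.pages >= that per-group AVG.
  author_id=3: AVG(pages) = 445.0
  author_id=7: AVG(pages) = 209.0
  author_id=9: AVG(pages) = 699.0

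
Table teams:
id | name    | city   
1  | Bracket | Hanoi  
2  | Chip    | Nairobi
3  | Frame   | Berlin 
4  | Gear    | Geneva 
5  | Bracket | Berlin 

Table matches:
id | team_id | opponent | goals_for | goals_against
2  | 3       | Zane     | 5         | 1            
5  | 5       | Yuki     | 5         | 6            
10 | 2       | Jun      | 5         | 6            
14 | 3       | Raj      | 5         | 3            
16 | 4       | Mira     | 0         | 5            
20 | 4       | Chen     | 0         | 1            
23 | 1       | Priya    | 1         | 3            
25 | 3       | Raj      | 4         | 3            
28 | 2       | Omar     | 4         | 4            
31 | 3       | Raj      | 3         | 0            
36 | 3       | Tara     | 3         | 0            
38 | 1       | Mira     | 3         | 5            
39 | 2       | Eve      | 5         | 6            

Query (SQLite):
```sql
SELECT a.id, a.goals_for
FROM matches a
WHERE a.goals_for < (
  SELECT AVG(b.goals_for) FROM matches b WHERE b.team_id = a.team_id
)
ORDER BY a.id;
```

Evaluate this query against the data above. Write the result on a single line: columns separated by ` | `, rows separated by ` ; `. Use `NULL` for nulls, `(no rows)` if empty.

23 | 1 ; 28 | 4 ; 31 | 3 ; 36 | 3

For each matches row a, compute AVG(goals_for) over rows sharing a.team_id.
Keep row a if a.goals_for < that per-group AVG.
  team_id=1: AVG(goals_for) = 2.0
  team_id=2: AVG(goals_for) = 4.666667
  team_id=3: AVG(goals_for) = 4.0
  team_id=4: AVG(goals_for) = 0.0
  team_id=5: AVG(goals_for) = 5.0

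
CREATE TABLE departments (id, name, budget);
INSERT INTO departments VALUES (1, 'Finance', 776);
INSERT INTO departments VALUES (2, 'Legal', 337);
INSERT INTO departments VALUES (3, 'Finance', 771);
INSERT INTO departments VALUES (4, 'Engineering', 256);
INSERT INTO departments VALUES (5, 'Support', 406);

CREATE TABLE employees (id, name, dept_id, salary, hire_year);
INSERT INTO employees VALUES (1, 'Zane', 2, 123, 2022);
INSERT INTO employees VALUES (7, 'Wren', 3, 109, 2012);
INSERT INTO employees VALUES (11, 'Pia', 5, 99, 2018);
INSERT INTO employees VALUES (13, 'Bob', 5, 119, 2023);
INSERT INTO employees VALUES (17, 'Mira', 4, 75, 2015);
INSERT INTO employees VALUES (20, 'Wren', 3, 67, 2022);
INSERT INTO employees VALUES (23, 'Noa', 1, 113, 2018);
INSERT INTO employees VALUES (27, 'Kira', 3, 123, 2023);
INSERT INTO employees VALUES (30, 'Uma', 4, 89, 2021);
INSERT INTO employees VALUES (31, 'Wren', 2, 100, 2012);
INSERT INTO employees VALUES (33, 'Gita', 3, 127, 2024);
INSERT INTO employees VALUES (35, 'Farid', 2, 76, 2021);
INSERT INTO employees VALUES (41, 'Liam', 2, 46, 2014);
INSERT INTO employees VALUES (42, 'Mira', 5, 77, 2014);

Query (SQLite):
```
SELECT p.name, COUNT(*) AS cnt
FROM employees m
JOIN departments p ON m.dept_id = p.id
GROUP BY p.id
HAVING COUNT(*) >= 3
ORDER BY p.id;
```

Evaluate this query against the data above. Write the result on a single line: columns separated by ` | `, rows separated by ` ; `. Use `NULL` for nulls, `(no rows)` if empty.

Legal | 4 ; Finance | 4 ; Support | 3

Join each employees row to its departments via dept_id.
Group joined rows by departments.id; compute COUNT(*) per group.
HAVING: keep groups with count ≥ 3.
  1: ids {23} → COUNT(*)=1
  2: ids {1, 31, 35, 41} → COUNT(*)=4
  3: ids {7, 20, 27, 33} → COUNT(*)=4
  4: ids {17, 30} → COUNT(*)=2
  5: ids {11, 13, 42} → COUNT(*)=3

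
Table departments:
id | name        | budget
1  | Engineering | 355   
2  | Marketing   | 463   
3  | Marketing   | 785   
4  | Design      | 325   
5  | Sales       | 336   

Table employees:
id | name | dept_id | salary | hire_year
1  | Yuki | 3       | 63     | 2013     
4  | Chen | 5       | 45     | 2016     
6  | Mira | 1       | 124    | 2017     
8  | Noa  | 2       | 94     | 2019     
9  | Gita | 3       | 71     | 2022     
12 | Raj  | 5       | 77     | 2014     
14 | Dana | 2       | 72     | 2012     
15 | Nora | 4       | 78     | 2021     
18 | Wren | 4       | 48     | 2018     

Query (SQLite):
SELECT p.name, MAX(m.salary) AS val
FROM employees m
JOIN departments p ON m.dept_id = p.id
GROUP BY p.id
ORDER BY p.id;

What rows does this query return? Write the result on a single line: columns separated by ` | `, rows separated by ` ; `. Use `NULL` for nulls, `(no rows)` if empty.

Engineering | 124 ; Marketing | 94 ; Marketing | 71 ; Design | 78 ; Sales | 77

Join each employees row to its departments via dept_id.
Group joined rows by departments.id; compute MAX(m.salary) per group.
  1: ids {6} → MAX(m.salary)=124
  2: ids {8, 14} → MAX(m.salary)=94
  3: ids {1, 9} → MAX(m.salary)=71
  4: ids {15, 18} → MAX(m.salary)=78
  5: ids {4, 12} → MAX(m.salary)=77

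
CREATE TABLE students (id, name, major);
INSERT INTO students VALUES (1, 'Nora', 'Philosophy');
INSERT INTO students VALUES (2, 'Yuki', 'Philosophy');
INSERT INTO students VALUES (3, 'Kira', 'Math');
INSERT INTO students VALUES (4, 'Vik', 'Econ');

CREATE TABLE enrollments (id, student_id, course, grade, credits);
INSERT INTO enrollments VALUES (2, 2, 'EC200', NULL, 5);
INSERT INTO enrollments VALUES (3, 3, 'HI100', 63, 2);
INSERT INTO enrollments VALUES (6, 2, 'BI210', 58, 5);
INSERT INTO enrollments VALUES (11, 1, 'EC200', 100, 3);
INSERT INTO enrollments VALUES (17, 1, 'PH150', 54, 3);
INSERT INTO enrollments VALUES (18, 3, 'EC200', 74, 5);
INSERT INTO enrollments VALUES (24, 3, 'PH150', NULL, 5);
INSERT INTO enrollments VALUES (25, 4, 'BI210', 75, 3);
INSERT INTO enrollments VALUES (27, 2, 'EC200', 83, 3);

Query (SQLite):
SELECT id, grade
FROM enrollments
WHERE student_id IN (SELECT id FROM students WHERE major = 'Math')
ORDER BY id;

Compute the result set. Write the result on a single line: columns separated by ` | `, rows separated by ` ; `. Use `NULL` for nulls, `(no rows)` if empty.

Inner query: students.id where major = 'Math'.
Outer: keep enrollments rows whose student_id is in that set.
Inner query → {3}

3 | 63 ; 18 | 74 ; 24 | NULL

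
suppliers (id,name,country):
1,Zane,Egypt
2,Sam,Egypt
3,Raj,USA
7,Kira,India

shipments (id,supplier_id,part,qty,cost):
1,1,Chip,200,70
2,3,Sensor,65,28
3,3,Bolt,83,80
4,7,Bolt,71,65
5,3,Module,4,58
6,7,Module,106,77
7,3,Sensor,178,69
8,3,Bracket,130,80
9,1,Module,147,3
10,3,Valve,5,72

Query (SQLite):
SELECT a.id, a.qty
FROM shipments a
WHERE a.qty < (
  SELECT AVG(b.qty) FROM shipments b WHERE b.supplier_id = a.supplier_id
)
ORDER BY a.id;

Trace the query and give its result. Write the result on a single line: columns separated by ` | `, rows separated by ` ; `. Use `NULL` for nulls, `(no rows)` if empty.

For each shipments row a, compute AVG(qty) over rows sharing a.supplier_id.
Keep row a if a.qty < that per-group AVG.
  supplier_id=1: AVG(qty) = 173.5
  supplier_id=3: AVG(qty) = 77.5
  supplier_id=7: AVG(qty) = 88.5

2 | 65 ; 4 | 71 ; 5 | 4 ; 9 | 147 ; 10 | 5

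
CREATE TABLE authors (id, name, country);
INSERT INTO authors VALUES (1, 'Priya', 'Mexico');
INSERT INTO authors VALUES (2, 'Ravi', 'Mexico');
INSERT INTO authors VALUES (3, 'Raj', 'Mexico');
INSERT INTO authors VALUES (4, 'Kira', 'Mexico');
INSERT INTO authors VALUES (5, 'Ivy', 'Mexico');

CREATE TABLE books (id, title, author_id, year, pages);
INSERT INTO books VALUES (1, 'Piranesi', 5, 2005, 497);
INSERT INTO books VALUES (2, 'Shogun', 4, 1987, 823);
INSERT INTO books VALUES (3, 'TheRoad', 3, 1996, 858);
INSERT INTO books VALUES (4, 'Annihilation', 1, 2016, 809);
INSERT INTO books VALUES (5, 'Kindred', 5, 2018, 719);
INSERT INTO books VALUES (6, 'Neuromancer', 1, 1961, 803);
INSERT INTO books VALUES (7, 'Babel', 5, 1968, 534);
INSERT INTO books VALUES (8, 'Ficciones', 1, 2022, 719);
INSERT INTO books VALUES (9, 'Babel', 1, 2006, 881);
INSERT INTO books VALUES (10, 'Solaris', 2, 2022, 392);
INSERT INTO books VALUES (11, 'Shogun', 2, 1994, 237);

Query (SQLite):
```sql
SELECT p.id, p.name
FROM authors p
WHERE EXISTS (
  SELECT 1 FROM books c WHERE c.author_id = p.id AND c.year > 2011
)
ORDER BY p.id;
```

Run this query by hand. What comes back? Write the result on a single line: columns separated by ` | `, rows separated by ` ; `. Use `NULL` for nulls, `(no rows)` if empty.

For each authors row, check whether any books with matching author_id has year > 2011.
Keep rows where that is true.

1 | Priya ; 2 | Ravi ; 5 | Ivy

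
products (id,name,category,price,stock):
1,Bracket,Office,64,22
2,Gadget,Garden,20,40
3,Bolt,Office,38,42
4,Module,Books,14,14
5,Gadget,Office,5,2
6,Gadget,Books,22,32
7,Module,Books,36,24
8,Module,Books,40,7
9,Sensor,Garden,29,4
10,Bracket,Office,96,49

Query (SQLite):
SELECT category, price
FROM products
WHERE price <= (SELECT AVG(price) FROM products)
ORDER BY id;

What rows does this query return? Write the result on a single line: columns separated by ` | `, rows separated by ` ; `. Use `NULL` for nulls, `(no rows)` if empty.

Garden | 20 ; Books | 14 ; Office | 5 ; Books | 22 ; Books | 36 ; Garden | 29

Scalar subquery: AVG(price) over all products rows = 36.4.
Keep rows where price <= that value.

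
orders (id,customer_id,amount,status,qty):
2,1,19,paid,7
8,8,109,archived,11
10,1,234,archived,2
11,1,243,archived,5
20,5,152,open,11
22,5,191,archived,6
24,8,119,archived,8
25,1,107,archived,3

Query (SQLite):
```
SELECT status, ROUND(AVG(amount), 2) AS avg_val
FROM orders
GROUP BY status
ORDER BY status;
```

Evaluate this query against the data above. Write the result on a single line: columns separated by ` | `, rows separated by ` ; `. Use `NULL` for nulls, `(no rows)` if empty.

Partition orders by status; compute ROUND(AVG(amount), 2) within each group.
  archived: ids {8, 10, 11, 22, 24, 25} → ROUND(AVG(amount), 2)=167.17
  open: ids {20} → ROUND(AVG(amount), 2)=152
  paid: ids {2} → ROUND(AVG(amount), 2)=19

archived | 167.17 ; open | 152 ; paid | 19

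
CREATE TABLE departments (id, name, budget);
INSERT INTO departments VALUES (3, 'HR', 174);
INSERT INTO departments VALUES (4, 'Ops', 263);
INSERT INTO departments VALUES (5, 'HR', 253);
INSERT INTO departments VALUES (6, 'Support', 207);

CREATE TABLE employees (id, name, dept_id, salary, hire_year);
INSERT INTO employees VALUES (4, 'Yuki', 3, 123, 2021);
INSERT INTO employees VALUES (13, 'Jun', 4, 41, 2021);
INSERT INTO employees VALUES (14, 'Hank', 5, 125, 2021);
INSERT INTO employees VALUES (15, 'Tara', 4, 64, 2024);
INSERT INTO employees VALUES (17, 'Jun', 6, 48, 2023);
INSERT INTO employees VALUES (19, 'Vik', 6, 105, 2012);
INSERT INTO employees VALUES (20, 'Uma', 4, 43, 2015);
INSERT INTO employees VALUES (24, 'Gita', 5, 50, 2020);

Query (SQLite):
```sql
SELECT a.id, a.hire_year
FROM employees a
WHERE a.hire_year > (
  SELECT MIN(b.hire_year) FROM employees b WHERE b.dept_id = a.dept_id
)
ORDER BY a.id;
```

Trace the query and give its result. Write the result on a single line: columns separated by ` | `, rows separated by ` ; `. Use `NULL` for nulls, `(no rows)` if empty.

13 | 2021 ; 14 | 2021 ; 15 | 2024 ; 17 | 2023

For each employees row a, compute MIN(hire_year) over rows sharing a.dept_id.
Keep row a if a.hire_year > that per-group MIN.
  dept_id=3: MIN(hire_year) = 2021
  dept_id=4: MIN(hire_year) = 2015
  dept_id=5: MIN(hire_year) = 2020
  dept_id=6: MIN(hire_year) = 2012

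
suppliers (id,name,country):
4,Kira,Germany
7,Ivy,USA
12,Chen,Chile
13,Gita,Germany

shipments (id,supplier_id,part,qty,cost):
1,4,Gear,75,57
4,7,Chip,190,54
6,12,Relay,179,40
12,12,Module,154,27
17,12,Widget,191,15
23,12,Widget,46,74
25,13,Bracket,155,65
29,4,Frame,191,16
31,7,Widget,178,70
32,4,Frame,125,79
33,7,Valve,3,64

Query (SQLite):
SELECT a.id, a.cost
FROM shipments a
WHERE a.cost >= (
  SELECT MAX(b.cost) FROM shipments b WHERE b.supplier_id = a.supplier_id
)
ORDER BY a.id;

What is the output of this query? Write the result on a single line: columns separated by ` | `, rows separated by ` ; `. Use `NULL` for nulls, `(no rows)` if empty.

For each shipments row a, compute MAX(cost) over rows sharing a.supplier_id.
Keep row a if a.cost >= that per-group MAX.
  supplier_id=4: MAX(cost) = 79
  supplier_id=7: MAX(cost) = 70
  supplier_id=12: MAX(cost) = 74
  supplier_id=13: MAX(cost) = 65

23 | 74 ; 25 | 65 ; 31 | 70 ; 32 | 79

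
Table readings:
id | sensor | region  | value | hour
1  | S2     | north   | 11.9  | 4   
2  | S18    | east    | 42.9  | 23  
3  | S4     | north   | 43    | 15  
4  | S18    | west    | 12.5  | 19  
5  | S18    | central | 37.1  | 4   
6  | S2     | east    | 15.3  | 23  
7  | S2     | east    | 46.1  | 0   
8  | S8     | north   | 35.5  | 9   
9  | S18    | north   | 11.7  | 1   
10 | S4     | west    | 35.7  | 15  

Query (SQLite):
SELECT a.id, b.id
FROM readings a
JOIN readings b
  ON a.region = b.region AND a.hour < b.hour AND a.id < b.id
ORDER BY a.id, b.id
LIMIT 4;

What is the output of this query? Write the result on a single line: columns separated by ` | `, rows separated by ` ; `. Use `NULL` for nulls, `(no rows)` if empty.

1 | 3 ; 1 | 8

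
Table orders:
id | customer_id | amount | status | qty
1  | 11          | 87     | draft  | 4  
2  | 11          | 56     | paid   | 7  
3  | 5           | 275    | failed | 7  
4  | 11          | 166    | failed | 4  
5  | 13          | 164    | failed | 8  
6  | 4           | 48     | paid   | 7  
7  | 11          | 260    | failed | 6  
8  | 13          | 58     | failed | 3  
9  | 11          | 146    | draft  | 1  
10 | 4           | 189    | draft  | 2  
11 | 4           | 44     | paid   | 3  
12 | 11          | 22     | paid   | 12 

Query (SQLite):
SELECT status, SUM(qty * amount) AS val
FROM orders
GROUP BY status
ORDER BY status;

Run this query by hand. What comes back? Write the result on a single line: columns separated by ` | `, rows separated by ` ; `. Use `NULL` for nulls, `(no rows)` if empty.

For each row compute qty * amount.
Group by status; take SUM of the expression per group.
  draft: ids {1, 9, 10} → SUM(qty * amount)=872
  failed: ids {3, 4, 5, 7, 8} → SUM(qty * amount)=5635
  paid: ids {2, 6, 11, 12} → SUM(qty * amount)=1124

draft | 872 ; failed | 5635 ; paid | 1124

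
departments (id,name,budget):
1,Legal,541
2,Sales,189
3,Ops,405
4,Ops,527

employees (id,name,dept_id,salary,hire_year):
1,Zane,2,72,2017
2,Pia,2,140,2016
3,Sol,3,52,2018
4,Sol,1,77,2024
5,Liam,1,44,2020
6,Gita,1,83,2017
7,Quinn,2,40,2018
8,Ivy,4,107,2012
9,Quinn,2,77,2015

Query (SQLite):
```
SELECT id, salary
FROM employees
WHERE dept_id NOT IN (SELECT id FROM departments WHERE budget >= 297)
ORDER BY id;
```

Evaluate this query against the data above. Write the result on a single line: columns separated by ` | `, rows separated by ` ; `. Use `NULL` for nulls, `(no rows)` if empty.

Inner query: departments.id where budget >= 297.
Outer: keep employees rows whose dept_id is not in that set.
Inner query → {1, 3, 4}

1 | 72 ; 2 | 140 ; 7 | 40 ; 9 | 77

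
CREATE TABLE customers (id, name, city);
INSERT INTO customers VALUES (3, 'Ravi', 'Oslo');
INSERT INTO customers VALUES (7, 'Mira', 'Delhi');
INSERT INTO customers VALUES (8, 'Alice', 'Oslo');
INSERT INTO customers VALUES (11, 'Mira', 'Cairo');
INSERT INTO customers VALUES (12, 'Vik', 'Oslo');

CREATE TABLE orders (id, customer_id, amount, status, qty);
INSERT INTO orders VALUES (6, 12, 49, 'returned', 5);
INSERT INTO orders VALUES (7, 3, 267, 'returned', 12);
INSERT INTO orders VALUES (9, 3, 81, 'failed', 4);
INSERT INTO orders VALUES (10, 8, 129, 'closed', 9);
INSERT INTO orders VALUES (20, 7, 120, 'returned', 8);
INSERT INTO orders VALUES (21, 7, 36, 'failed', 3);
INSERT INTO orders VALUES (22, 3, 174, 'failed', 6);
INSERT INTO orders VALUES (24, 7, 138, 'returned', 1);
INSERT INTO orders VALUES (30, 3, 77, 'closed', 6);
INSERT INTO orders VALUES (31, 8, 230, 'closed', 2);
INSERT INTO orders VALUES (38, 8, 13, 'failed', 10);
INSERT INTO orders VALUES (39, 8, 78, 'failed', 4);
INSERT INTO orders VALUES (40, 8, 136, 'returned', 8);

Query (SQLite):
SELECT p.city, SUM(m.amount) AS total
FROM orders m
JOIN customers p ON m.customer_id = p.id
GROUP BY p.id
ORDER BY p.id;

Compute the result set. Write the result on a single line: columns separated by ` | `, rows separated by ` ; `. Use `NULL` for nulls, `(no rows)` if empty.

Join each orders row to its customers via customer_id.
Group joined rows by customers.id; compute SUM(m.amount) per group.
  3: ids {7, 9, 22, 30} → SUM(m.amount)=599
  7: ids {20, 21, 24} → SUM(m.amount)=294
  8: ids {10, 31, 38, 39, 40} → SUM(m.amount)=586
  12: ids {6} → SUM(m.amount)=49

Oslo | 599 ; Delhi | 294 ; Oslo | 586 ; Oslo | 49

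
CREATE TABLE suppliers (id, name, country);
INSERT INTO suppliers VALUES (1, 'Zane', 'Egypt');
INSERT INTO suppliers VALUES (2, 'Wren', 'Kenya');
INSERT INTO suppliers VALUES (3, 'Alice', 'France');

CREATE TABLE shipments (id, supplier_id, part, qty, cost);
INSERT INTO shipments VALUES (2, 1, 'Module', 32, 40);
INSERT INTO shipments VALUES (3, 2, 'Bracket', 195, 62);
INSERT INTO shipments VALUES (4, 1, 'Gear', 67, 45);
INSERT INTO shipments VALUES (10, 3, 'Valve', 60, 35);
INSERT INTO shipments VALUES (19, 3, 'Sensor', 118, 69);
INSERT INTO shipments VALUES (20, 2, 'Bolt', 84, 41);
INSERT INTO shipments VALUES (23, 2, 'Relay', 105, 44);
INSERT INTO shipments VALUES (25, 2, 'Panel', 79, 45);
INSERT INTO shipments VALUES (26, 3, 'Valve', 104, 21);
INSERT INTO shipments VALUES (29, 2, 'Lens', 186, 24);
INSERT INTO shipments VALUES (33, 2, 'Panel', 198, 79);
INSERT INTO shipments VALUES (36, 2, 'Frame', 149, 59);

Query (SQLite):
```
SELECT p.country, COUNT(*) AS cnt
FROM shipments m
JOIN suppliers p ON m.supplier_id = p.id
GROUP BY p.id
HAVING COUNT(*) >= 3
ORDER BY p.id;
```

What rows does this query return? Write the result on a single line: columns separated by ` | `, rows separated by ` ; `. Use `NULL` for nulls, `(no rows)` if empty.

Kenya | 7 ; France | 3

Join each shipments row to its suppliers via supplier_id.
Group joined rows by suppliers.id; compute COUNT(*) per group.
HAVING: keep groups with count ≥ 3.
  1: ids {2, 4} → COUNT(*)=2
  2: ids {3, 20, 23, 25, 29, 33, 36} → COUNT(*)=7
  3: ids {10, 19, 26} → COUNT(*)=3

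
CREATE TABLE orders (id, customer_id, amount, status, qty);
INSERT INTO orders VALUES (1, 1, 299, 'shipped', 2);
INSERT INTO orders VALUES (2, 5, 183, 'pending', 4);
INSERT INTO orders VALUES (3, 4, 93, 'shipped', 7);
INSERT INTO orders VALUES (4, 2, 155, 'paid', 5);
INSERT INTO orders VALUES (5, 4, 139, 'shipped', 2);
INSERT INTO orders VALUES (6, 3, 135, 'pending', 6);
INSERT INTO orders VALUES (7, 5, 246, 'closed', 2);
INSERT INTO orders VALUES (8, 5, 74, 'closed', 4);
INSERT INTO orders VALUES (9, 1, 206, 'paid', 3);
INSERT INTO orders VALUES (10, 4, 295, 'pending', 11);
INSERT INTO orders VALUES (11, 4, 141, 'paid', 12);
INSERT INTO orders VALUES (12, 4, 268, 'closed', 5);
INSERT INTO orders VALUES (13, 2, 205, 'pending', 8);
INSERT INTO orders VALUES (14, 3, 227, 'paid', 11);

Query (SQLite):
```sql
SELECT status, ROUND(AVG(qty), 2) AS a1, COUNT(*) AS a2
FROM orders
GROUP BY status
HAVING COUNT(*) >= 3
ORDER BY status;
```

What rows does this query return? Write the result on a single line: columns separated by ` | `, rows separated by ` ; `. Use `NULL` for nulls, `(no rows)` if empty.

closed | 3.67 | 3 ; paid | 7.75 | 4 ; pending | 7.25 | 4 ; shipped | 3.67 | 3

Group orders by status.
Per group compute: ROUND(AVG(qty), 2), COUNT(*).
HAVING: drop groups with fewer than 3 rows.
  closed: ids {7, 8, 12} → ROUND(AVG(qty), 2)=3.67, COUNT(*)=3
  paid: ids {4, 9, 11, 14} → ROUND(AVG(qty), 2)=7.75, COUNT(*)=4
  pending: ids {2, 6, 10, 13} → ROUND(AVG(qty), 2)=7.25, COUNT(*)=4
  shipped: ids {1, 3, 5} → ROUND(AVG(qty), 2)=3.67, COUNT(*)=3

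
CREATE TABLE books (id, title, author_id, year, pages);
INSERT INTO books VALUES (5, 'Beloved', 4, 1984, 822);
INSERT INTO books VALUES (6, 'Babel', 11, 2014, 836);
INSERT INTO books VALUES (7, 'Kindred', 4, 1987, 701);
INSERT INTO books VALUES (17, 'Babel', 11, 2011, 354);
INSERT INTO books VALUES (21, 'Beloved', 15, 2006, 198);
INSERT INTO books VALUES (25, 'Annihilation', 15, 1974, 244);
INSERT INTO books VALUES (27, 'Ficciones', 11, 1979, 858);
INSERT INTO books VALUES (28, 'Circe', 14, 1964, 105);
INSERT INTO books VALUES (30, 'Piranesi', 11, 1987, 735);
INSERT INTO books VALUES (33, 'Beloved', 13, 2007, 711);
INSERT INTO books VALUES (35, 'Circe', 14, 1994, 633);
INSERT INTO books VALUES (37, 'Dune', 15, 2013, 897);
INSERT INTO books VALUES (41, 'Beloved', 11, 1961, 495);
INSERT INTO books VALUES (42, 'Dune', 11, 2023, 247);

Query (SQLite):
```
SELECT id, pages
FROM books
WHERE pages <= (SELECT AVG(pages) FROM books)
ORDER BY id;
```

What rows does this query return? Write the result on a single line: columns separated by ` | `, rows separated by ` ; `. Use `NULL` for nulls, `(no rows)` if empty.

Scalar subquery: AVG(pages) over all books rows = 559.714286 (≈; comparison uses full precision).
Keep rows where pages <= that value.

17 | 354 ; 21 | 198 ; 25 | 244 ; 28 | 105 ; 41 | 495 ; 42 | 247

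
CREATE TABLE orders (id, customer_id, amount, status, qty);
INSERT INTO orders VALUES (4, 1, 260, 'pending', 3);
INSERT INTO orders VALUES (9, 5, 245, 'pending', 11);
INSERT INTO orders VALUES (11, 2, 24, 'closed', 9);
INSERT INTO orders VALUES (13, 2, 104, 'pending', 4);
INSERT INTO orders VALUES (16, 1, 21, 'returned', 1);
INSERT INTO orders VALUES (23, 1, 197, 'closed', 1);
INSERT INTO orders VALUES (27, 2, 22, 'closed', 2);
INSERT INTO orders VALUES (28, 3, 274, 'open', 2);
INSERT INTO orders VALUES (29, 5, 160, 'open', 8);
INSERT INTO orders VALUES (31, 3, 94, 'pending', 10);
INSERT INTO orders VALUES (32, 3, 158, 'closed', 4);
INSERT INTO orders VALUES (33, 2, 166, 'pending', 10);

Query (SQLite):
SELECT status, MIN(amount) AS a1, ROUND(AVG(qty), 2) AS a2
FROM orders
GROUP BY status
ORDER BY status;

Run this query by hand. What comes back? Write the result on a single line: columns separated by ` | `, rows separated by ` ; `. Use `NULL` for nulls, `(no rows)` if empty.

Group orders by status.
Per group compute: MIN(amount), ROUND(AVG(qty), 2).
  closed: ids {11, 23, 27, 32} → MIN(amount)=22, ROUND(AVG(qty), 2)=4
  open: ids {28, 29} → MIN(amount)=160, ROUND(AVG(qty), 2)=5
  pending: ids {4, 9, 13, 31, 33} → MIN(amount)=94, ROUND(AVG(qty), 2)=7.6
  returned: ids {16} → MIN(amount)=21, ROUND(AVG(qty), 2)=1

closed | 22 | 4 ; open | 160 | 5 ; pending | 94 | 7.6 ; returned | 21 | 1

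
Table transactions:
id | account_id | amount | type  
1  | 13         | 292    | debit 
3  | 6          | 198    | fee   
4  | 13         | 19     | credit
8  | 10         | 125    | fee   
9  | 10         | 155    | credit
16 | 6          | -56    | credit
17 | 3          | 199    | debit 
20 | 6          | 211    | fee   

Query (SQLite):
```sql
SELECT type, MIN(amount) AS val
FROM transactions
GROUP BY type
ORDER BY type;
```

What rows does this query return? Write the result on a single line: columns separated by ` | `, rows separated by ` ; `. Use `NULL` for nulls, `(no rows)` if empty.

credit | -56 ; debit | 199 ; fee | 125

Partition transactions by type; compute MIN(amount) within each group.
  credit: ids {4, 9, 16} → MIN(amount)=-56
  debit: ids {1, 17} → MIN(amount)=199
  fee: ids {3, 8, 20} → MIN(amount)=125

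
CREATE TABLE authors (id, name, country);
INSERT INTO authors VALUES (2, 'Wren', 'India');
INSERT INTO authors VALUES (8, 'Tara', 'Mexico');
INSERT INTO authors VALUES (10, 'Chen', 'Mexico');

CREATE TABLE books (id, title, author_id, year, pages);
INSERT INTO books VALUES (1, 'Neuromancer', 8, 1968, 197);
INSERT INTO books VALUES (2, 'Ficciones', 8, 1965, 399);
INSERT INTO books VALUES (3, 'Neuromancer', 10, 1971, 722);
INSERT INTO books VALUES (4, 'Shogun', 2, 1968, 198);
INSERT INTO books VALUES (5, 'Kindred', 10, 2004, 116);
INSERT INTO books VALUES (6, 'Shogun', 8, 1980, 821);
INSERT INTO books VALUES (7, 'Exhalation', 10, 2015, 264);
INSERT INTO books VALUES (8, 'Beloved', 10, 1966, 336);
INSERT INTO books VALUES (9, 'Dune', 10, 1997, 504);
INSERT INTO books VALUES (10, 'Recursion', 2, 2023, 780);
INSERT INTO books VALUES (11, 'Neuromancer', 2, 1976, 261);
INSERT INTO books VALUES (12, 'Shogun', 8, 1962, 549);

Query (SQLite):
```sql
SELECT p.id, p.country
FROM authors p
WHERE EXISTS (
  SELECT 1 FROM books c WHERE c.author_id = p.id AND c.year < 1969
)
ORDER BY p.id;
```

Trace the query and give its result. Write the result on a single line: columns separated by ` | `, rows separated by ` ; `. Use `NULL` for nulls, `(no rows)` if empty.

2 | India ; 8 | Mexico ; 10 | Mexico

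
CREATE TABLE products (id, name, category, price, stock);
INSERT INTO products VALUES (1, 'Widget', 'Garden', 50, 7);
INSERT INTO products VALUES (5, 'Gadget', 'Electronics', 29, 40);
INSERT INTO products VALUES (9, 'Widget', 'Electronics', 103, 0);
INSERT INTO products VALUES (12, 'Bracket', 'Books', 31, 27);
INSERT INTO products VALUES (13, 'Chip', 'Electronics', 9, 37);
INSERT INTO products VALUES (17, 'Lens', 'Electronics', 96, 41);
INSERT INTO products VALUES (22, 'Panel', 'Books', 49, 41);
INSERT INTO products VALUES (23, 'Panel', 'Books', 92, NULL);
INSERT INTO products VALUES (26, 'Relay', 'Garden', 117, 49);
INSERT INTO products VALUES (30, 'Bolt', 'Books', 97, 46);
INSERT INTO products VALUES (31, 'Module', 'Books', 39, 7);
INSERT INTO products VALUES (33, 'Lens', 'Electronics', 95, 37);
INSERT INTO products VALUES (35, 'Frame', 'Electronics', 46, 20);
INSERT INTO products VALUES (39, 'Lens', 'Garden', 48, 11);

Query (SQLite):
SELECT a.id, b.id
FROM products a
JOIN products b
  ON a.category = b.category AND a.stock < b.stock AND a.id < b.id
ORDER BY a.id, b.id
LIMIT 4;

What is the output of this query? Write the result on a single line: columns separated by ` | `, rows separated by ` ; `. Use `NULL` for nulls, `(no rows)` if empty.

1 | 26 ; 1 | 39 ; 5 | 17 ; 9 | 13

Pairs (a,b) with same category, a.stock < b.stock, a.id < b.id.
category groups: Books:{12,22,23,30,31} Electronics:{5,9,13,17,33,35} Garden:{1,26,39}
Ordered by (a.id, b.id); first 4.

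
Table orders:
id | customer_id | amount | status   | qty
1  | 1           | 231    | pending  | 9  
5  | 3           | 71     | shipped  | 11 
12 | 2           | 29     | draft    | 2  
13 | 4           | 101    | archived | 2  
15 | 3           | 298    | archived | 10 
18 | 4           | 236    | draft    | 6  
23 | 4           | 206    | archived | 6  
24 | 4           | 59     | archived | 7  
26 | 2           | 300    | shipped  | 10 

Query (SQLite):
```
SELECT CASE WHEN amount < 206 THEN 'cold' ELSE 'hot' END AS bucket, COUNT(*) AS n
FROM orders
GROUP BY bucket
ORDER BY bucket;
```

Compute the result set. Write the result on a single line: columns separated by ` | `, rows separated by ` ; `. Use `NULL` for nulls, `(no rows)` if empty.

Bucket rows by amount < 206 → 'cold' else 'hot'; count each bucket.

cold | 4 ; hot | 5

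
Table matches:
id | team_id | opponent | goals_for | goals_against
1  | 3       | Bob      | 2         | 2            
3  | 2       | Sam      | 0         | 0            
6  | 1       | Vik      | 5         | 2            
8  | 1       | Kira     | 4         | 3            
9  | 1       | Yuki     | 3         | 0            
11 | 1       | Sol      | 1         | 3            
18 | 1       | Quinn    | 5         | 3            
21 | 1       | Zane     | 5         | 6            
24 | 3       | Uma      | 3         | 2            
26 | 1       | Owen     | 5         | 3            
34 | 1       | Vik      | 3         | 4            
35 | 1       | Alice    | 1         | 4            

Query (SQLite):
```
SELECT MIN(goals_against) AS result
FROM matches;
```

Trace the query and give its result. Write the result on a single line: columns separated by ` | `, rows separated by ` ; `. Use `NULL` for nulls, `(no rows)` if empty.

All goals_against values: [2, 0, 2, 3, 0, 3, 3, 6, 2, 3, 4, 4].
MIN of non-NULL values = 0.

0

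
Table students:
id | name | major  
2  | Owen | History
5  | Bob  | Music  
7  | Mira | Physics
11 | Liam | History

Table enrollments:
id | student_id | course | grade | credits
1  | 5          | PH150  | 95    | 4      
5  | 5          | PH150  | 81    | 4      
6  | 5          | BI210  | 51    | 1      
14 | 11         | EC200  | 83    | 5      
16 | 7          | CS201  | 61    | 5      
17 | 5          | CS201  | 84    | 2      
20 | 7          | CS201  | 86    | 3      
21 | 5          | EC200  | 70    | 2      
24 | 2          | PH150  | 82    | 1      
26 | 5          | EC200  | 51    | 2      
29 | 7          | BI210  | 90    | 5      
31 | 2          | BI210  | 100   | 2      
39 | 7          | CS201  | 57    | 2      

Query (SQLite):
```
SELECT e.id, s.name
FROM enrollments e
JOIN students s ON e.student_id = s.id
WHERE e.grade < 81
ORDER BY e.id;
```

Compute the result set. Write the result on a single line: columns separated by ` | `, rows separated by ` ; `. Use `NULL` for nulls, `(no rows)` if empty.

Each enrollments row matches the students row where student_id = students.id.
Then keep rows with e.grade < 81.

6 | Bob ; 16 | Mira ; 21 | Bob ; 26 | Bob ; 39 | Mira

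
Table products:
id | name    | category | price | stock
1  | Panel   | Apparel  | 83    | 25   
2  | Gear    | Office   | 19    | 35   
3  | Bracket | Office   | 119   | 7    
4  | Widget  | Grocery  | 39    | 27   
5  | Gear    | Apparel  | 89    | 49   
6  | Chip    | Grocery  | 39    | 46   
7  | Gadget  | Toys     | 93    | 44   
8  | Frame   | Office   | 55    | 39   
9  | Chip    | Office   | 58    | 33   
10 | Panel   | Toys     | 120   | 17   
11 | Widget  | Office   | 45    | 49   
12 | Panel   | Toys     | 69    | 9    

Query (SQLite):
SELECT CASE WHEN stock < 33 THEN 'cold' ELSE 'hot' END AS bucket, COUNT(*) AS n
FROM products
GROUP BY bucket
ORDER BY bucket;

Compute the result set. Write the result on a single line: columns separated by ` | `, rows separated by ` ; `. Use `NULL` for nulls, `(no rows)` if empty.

Bucket rows by stock < 33 → 'cold' else 'hot'; count each bucket.

cold | 5 ; hot | 7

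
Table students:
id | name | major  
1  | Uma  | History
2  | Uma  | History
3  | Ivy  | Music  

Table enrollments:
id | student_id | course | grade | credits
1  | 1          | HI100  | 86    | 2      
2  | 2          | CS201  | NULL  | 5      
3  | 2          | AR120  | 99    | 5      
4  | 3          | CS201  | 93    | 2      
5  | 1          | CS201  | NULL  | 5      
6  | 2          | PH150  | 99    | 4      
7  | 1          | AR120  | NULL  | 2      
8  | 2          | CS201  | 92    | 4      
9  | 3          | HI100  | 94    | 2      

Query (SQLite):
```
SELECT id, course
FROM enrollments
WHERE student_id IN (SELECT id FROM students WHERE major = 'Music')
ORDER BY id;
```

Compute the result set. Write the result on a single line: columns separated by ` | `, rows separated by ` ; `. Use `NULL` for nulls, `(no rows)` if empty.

4 | CS201 ; 9 | HI100

Inner query: students.id where major = 'Music'.
Outer: keep enrollments rows whose student_id is in that set.
Inner query → {3}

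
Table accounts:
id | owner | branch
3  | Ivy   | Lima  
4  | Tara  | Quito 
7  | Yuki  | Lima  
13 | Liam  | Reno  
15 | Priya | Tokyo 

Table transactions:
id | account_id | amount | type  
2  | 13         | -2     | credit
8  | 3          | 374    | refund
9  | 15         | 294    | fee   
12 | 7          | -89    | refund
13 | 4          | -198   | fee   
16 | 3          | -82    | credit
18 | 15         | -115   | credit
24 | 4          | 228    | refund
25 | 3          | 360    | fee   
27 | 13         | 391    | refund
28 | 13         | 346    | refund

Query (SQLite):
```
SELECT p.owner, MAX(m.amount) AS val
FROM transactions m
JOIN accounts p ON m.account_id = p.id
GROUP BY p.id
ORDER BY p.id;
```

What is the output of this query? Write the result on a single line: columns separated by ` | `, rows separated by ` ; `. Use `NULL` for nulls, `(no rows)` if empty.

Ivy | 374 ; Tara | 228 ; Yuki | -89 ; Liam | 391 ; Priya | 294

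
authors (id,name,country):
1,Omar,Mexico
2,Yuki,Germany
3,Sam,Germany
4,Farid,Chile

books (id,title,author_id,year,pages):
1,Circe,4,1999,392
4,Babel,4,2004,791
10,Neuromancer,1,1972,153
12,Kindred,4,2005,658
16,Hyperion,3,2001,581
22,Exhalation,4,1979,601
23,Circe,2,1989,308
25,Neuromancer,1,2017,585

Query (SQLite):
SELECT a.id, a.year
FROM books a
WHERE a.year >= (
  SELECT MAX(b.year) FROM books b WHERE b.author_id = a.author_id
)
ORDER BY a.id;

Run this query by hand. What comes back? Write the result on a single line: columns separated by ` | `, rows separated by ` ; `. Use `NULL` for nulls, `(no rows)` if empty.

12 | 2005 ; 16 | 2001 ; 23 | 1989 ; 25 | 2017

For each books row a, compute MAX(year) over rows sharing a.author_id.
Keep row a if a.year >= that per-group MAX.
  author_id=1: MAX(year) = 2017
  author_id=2: MAX(year) = 1989
  author_id=3: MAX(year) = 2001
  author_id=4: MAX(year) = 2005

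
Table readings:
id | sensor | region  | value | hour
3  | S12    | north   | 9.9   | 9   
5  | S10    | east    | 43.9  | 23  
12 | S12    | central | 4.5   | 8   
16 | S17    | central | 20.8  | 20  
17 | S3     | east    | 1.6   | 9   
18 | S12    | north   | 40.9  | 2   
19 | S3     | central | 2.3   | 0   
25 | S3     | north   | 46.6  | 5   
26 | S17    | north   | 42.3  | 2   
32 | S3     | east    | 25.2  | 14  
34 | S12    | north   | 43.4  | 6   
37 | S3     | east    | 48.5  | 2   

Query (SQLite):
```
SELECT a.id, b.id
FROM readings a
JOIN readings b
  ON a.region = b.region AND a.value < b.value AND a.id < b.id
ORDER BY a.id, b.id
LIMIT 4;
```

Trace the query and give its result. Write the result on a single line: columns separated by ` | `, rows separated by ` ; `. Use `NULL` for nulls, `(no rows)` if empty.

3 | 18 ; 3 | 25 ; 3 | 26 ; 3 | 34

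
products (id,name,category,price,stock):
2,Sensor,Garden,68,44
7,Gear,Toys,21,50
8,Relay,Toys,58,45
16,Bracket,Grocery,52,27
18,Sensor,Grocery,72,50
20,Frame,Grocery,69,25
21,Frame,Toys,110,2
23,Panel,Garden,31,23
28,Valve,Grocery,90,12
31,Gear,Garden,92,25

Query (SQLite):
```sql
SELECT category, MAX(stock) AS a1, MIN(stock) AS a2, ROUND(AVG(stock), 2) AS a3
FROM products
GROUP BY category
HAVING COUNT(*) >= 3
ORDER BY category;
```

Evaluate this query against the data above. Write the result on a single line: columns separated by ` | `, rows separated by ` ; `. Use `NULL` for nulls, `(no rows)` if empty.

Garden | 44 | 23 | 30.67 ; Grocery | 50 | 12 | 28.5 ; Toys | 50 | 2 | 32.33

Group products by category.
Per group compute: MAX(stock), MIN(stock), ROUND(AVG(stock), 2).
HAVING: drop groups with fewer than 3 rows.
  Garden: ids {2, 23, 31} → MAX(stock)=44, MIN(stock)=23, ROUND(AVG(stock), 2)=30.67
  Grocery: ids {16, 18, 20, 28} → MAX(stock)=50, MIN(stock)=12, ROUND(AVG(stock), 2)=28.5
  Toys: ids {7, 8, 21} → MAX(stock)=50, MIN(stock)=2, ROUND(AVG(stock), 2)=32.33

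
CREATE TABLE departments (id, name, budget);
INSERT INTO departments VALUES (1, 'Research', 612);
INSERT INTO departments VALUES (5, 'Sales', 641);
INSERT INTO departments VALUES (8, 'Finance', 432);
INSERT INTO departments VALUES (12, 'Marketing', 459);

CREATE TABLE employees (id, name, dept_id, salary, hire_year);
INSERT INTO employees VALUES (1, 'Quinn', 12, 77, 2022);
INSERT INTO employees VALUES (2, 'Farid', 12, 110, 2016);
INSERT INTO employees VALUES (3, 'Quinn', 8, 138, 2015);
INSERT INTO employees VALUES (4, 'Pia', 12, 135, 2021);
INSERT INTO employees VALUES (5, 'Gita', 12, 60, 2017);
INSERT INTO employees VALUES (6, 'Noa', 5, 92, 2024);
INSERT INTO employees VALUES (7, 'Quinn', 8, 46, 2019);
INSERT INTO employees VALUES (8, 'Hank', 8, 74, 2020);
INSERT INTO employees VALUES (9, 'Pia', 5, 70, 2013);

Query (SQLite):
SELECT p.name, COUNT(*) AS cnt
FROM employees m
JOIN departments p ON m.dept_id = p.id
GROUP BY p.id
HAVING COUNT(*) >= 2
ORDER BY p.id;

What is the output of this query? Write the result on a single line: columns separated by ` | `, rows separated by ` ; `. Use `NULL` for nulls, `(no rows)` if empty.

Join each employees row to its departments via dept_id.
Group joined rows by departments.id; compute COUNT(*) per group.
HAVING: keep groups with count ≥ 2.
  5: ids {6, 9} → COUNT(*)=2
  8: ids {3, 7, 8} → COUNT(*)=3
  12: ids {1, 2, 4, 5} → COUNT(*)=4

Sales | 2 ; Finance | 3 ; Marketing | 4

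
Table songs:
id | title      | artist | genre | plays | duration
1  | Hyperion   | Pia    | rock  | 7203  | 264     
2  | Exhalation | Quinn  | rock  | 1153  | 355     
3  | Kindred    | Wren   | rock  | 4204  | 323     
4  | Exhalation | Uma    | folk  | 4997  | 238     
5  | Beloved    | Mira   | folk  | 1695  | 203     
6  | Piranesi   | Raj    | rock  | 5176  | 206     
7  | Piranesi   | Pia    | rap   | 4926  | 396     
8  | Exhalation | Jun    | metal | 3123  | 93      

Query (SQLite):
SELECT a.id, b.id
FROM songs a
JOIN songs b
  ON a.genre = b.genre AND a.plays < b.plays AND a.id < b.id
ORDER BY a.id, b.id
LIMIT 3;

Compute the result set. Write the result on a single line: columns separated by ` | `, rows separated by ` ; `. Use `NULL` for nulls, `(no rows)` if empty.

2 | 3 ; 2 | 6 ; 3 | 6

Pairs (a,b) with same genre, a.plays < b.plays, a.id < b.id.
genre groups: folk:{4,5} metal:{8} rap:{7} rock:{1,2,3,6}
Ordered by (a.id, b.id); first 3.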